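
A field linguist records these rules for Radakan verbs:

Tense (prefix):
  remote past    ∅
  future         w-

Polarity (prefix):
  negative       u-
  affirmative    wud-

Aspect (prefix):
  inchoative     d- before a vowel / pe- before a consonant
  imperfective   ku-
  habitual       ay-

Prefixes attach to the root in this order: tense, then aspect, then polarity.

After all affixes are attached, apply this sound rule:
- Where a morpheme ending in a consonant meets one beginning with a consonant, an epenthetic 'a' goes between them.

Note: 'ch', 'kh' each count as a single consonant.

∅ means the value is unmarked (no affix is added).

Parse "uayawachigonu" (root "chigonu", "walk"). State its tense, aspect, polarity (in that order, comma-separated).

future, habitual, negative

Segment: u-ay-w-chigonu.
tense: w- → future.
aspect: ay- → habitual.
polarity: u- → negative.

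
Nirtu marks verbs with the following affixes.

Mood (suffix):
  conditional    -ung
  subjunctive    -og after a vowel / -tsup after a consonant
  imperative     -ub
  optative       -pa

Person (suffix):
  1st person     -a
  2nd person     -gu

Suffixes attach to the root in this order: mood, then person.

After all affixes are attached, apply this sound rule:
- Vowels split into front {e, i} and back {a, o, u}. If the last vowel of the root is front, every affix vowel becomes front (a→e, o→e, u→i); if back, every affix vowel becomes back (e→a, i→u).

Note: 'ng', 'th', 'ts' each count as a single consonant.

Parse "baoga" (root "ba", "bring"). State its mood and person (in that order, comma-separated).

subjunctive, 1st person

Segment: ba-og-a.
mood: -og/tsup → subjunctive.
person: -a → 1st person.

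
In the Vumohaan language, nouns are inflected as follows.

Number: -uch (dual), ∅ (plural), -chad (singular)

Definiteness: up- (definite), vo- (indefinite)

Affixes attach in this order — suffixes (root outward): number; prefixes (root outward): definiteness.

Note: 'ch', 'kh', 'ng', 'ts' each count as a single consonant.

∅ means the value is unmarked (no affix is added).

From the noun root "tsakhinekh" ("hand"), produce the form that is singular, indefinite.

votsakhinekhchad

Attach number singular -chad → tsakhinekhchad.
Attach definiteness indefinite vo- → votsakhinekhchad.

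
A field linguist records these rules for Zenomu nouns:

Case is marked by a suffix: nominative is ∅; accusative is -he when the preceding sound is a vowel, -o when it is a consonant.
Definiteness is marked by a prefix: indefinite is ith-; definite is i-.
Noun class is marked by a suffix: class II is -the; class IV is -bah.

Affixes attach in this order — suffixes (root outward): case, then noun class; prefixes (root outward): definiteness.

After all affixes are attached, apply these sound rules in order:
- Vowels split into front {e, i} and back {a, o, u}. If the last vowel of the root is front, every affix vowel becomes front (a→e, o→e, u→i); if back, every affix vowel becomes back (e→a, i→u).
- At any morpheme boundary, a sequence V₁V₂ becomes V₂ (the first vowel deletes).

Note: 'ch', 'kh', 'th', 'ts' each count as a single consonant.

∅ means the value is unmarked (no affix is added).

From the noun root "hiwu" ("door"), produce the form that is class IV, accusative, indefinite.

uthhiwuhabah

Attach definiteness indefinite ith- → ithhiwu.
Attach case accusative -he (after vowel 'u') → ithhiwuhe.
Attach noun class class IV -bah → ithhiwuhebah.
Apply vowel harmony: ithhiwuhebah → uthhiwuhabah.
Vowel deletion: no change.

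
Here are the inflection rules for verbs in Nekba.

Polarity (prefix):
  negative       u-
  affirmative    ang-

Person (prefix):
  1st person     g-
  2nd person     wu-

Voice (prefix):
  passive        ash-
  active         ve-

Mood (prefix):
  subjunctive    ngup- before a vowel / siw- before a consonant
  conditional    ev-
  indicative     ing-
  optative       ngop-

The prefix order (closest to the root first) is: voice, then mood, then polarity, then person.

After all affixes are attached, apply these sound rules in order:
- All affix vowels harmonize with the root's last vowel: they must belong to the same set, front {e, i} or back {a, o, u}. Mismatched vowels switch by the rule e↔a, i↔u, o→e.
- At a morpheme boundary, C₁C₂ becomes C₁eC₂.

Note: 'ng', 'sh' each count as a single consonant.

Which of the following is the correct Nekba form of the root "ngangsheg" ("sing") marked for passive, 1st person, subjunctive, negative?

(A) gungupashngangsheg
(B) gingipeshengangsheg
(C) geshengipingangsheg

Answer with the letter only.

B

Attach voice passive ash- → ashngangsheg.
Attach mood subjunctive ngup- (before vowel 'a') → ngupashngangsheg.
Attach polarity negative u- → ungupashngangsheg.
Attach person 1st person g- → gungupashngangsheg.
Apply vowel harmony: gungupashngangsheg → gingipeshngangsheg.
Apply epenthesis: gingipeshngangsheg → gingipeshengangsheg.
So the correct form is gingipeshengangsheg, option (B).
(A) gungupashngangsheg is wrong: it fails to apply the sound rule(s).
(C) geshengipingangsheg is wrong: it has the affixes in the wrong order.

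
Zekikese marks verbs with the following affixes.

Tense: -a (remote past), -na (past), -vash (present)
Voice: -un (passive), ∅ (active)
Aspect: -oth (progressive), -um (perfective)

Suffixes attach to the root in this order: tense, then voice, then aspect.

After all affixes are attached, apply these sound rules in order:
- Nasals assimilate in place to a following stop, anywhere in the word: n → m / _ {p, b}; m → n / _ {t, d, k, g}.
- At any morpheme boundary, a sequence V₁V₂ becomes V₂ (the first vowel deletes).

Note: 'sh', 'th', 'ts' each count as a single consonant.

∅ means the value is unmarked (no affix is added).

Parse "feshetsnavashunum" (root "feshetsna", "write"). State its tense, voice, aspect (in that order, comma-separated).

present, passive, perfective

Segment: feshetsna-vash-un-um.
tense: -vash → present.
voice: -un → passive.
aspect: -um → perfective.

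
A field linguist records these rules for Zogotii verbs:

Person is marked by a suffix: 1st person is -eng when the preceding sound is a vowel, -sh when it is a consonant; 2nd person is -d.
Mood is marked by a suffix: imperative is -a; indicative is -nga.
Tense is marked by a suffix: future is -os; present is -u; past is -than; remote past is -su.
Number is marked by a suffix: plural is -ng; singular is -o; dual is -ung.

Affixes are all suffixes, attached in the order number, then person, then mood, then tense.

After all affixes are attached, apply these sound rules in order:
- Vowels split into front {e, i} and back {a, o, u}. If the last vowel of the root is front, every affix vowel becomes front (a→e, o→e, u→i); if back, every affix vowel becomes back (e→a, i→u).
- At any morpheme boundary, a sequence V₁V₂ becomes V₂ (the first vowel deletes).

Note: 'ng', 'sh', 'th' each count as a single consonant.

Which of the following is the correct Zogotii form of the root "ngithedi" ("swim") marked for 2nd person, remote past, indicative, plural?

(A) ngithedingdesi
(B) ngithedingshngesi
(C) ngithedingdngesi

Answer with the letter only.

C

Attach number plural -ng → ngitheding.
Attach person 2nd person -d → ngithedingd.
Attach mood indicative -nga → ngithedingdnga.
Attach tense remote past -su → ngithedingdngasu.
Apply vowel harmony: ngithedingdngasu → ngithedingdngesi.
Vowel deletion: no change.
So the correct form is ngithedingdngesi, option (C).
(B) ngithedingshngesi is wrong: it uses 1st person instead of 2nd person for person.
(A) ngithedingdesi is wrong: it uses imperative instead of indicative for mood.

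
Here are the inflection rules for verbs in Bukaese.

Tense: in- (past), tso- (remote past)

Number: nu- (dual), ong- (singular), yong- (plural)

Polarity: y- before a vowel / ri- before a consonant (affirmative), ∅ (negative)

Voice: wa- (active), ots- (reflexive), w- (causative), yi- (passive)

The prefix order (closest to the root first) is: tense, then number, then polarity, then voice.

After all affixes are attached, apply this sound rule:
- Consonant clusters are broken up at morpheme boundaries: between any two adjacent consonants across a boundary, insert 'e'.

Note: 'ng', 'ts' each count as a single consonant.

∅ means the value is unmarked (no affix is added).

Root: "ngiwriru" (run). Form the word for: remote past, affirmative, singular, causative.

Attach tense remote past tso- → tsongiwriru.
Attach number singular ong- → ongtsongiwriru.
Attach polarity affirmative y- (before vowel 'o') → yongtsongiwriru.
Attach voice causative w- → wyongtsongiwriru.
Apply epenthesis: wyongtsongiwriru → weyongetsongiwriru.

weyongetsongiwriru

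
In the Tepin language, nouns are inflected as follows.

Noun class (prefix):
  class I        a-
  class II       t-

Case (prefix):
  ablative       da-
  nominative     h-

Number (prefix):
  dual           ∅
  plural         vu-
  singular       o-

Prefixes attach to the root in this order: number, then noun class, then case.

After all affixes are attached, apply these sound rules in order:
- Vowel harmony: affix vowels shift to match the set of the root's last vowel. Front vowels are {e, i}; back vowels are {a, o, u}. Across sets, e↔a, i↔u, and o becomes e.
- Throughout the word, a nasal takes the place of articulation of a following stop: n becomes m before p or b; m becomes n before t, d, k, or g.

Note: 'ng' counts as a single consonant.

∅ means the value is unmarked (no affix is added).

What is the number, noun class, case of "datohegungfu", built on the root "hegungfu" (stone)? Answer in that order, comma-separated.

Segment: da-t-o-hegungfu.
number: o- → singular.
noun class: t- → class II.
case: da- → ablative.

singular, class II, ablative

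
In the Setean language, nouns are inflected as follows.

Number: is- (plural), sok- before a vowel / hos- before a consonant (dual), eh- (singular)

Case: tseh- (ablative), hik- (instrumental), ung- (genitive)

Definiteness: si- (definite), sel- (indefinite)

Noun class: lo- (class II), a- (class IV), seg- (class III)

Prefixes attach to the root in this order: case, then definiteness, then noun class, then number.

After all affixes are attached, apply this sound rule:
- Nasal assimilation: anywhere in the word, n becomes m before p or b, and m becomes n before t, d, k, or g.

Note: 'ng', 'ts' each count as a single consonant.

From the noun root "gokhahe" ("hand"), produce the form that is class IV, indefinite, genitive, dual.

sokaselunggokhahe

Attach case genitive ung- → unggokhahe.
Attach definiteness indefinite sel- → selunggokhahe.
Attach noun class class IV a- → aselunggokhahe.
Attach number dual sok- (before vowel 'a') → sokaselunggokhahe.
Nasal assimilation: no change.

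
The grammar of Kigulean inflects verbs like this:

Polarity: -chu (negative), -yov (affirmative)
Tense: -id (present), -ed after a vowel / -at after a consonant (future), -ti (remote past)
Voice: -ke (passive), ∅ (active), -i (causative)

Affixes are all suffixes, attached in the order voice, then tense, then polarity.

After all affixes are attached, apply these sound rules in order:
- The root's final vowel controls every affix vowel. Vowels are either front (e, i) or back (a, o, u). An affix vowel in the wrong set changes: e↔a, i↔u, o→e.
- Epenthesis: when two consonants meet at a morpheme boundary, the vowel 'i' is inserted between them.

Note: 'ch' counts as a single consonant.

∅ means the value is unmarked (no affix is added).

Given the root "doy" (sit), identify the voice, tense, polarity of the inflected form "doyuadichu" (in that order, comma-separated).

causative, future, negative

Segment: doy-i-ed-chu.
voice: -i → causative.
tense: -ed/at → future.
polarity: -chu → negative.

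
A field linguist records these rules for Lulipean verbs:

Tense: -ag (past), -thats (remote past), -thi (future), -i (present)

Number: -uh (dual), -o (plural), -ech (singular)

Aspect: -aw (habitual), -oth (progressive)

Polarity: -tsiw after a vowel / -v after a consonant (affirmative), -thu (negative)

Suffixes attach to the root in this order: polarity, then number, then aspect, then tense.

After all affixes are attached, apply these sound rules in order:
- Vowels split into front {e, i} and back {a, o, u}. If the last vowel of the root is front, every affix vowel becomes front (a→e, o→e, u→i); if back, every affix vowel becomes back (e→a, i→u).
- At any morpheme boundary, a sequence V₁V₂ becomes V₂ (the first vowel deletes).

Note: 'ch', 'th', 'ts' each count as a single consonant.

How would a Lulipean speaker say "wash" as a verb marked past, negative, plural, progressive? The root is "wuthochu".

wuthochuthothag

Attach polarity negative -thu → wuthochuthu.
Attach number plural -o → wuthochuthuo.
Attach aspect progressive -oth → wuthochuthuooth.
Attach tense past -ag → wuthochuthuoothag.
Vowel harmony: no change.
Apply vowel deletion: wuthochuthuoothag → wuthochuthothag.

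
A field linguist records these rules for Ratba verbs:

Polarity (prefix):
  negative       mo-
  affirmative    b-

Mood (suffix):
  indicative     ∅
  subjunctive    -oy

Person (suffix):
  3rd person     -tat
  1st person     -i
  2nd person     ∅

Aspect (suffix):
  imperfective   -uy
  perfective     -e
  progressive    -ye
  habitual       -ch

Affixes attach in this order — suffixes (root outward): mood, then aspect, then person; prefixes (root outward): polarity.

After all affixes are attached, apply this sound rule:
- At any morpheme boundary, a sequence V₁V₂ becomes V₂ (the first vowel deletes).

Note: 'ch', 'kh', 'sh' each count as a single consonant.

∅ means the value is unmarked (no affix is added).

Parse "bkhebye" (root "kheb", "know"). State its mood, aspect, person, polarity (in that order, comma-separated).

indicative, progressive, 2nd person, affirmative

Segment: b-kheb-ye.
mood: ∅ → indicative.
aspect: -ye → progressive.
person: ∅ → 2nd person.
polarity: b- → affirmative.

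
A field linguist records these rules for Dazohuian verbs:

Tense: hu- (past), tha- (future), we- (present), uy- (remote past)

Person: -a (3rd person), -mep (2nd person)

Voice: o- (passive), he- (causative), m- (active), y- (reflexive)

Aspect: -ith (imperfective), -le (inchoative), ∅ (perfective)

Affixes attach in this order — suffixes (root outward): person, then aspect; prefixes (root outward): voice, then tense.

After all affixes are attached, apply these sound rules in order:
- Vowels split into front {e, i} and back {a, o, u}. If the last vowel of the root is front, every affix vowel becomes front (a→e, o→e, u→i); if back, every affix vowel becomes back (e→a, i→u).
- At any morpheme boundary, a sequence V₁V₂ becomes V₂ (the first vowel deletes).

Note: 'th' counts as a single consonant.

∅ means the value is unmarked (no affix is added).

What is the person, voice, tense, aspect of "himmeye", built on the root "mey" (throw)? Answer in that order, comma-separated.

Segment: hu-m-mey-a.
person: -a → 3rd person.
voice: m- → active.
tense: hu- → past.
aspect: ∅ → perfective.

3rd person, active, past, perfective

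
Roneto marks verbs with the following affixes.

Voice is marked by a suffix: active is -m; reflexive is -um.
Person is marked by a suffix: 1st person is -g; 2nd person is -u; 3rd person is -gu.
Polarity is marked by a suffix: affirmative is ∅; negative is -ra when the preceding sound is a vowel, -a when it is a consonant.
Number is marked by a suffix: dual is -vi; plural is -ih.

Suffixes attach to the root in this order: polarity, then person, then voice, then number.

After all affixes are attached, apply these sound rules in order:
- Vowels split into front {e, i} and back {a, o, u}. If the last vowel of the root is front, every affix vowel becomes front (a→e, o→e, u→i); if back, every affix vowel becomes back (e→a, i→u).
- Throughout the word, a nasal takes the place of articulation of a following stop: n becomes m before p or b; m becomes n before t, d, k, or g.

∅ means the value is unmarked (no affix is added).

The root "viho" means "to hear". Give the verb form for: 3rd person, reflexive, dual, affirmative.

vihoguumvu

polarity = affirmative: zero marking, form stays viho.
Attach person 3rd person -gu → vihogu.
Attach voice reflexive -um → vihoguum.
Attach number dual -vi → vihoguumvi.
Apply vowel harmony: vihoguumvi → vihoguumvu.
Nasal assimilation: no change.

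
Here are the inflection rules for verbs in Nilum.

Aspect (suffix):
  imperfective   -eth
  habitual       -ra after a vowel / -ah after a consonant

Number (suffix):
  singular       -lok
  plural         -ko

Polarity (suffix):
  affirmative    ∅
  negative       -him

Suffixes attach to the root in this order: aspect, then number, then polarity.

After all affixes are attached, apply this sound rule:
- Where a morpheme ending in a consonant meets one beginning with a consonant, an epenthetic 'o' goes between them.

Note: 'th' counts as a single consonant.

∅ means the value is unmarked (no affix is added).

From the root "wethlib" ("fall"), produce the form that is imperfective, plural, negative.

Attach aspect imperfective -eth → wethlibeth.
Attach number plural -ko → wethlibethko.
Attach polarity negative -him → wethlibethkohim.
Apply epenthesis: wethlibethkohim → wethlibethokohim.

wethlibethokohim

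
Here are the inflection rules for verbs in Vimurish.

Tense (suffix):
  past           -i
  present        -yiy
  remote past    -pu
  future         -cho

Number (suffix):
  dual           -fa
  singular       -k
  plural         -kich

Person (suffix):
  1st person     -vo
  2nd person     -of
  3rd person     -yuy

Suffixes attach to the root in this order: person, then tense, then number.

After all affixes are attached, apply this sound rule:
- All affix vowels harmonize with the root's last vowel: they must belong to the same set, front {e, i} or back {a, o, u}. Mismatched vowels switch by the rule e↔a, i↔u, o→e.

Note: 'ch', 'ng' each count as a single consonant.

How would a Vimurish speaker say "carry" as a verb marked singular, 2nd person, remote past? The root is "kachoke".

kachokeefpik

Attach person 2nd person -of → kachokeof.
Attach tense remote past -pu → kachokeofpu.
Attach number singular -k → kachokeofpuk.
Apply vowel harmony: kachokeofpuk → kachokeefpik.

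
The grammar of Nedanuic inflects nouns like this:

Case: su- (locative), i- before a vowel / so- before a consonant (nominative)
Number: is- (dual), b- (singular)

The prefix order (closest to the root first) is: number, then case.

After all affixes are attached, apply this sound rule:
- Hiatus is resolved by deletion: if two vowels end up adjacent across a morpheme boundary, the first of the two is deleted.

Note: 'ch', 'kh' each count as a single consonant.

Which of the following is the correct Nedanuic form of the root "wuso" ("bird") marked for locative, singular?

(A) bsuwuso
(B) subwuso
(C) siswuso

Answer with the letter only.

Attach number singular b- → bwuso.
Attach case locative su- → subwuso.
Vowel deletion: no change.
So the correct form is subwuso, option (B).
(A) bsuwuso is wrong: it has the affixes in the wrong order.
(C) siswuso is wrong: it uses dual instead of singular for number.

B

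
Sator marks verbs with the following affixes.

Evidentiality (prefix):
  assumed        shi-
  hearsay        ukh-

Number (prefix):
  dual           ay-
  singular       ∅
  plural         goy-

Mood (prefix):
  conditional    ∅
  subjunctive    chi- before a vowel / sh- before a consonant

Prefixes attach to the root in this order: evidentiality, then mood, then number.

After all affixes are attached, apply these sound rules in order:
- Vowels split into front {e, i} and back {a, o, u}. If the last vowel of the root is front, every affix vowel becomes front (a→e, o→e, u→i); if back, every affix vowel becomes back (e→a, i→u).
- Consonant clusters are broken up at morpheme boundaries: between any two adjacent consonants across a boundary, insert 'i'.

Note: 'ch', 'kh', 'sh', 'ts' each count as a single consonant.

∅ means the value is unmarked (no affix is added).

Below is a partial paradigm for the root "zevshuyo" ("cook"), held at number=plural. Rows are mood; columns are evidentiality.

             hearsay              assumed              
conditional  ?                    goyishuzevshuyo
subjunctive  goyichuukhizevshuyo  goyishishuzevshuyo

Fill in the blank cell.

goyukhizevshuyo

Attach evidentiality hearsay ukh- → ukhzevshuyo.
mood = conditional: zero marking, form stays ukhzevshuyo.
Attach number plural goy- → goyukhzevshuyo.
Vowel harmony: no change.
Apply epenthesis: goyukhzevshuyo → goyukhizevshuyo.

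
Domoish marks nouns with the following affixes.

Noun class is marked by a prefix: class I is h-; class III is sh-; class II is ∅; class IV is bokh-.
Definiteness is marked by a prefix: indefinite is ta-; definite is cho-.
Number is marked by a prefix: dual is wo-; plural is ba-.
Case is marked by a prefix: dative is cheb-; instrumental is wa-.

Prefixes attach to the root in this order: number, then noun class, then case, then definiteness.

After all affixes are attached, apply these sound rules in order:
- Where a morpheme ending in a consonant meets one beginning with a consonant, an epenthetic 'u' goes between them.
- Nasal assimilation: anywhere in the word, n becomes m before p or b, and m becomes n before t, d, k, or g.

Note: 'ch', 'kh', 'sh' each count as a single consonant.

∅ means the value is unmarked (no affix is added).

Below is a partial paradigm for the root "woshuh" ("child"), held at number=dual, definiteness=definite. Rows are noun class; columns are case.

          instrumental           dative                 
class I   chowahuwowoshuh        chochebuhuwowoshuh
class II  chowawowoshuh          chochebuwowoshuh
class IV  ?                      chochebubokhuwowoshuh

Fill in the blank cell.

Attach number dual wo- → wowoshuh.
Attach noun class class IV bokh- → bokhwowoshuh.
Attach case instrumental wa- → wabokhwowoshuh.
Attach definiteness definite cho- → chowabokhwowoshuh.
Apply epenthesis: chowabokhwowoshuh → chowabokhuwowoshuh.
Nasal assimilation: no change.

chowabokhuwowoshuh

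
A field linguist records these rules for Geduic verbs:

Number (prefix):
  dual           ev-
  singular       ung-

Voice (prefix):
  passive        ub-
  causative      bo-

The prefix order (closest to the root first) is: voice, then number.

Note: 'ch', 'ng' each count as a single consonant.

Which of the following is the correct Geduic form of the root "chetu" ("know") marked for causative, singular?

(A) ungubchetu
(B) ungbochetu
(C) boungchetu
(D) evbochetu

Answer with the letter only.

Attach voice causative bo- → bochetu.
Attach number singular ung- → ungbochetu.
So the correct form is ungbochetu, option (B).
(C) boungchetu is wrong: it has the affixes in the wrong order.
(A) ungubchetu is wrong: it uses passive instead of causative for voice.
(D) evbochetu is wrong: it uses dual instead of singular for number.

B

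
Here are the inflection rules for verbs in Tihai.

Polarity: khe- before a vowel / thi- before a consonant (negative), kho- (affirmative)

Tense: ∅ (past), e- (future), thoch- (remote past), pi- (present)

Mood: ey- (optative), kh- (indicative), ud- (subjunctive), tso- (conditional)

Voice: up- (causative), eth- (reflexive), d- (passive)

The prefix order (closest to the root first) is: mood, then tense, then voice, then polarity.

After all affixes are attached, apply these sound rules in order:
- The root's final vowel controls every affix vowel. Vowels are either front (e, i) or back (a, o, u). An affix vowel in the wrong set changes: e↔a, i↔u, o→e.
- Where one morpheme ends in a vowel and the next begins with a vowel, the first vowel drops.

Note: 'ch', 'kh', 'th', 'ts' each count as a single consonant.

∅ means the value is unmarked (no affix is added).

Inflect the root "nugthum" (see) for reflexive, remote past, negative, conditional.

khaththochtsonugthum

Attach mood conditional tso- → tsonugthum.
Attach tense remote past thoch- → thochtsonugthum.
Attach voice reflexive eth- → eththochtsonugthum.
Attach polarity negative khe- (before vowel 'e') → kheeththochtsonugthum.
Apply vowel harmony: kheeththochtsonugthum → khaaththochtsonugthum.
Apply vowel deletion: khaaththochtsonugthum → khaththochtsonugthum.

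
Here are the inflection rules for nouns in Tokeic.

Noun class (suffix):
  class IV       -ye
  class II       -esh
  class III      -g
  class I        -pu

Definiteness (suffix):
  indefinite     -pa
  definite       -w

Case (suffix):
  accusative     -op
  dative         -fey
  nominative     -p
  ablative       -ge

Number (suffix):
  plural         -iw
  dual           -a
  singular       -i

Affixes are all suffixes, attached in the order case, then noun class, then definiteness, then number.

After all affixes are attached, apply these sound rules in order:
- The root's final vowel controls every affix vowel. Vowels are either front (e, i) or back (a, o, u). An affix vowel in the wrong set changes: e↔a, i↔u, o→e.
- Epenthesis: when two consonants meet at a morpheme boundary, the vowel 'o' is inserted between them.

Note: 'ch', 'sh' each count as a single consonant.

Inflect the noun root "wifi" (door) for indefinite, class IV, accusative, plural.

Attach case accusative -op → wifiop.
Attach noun class class IV -ye → wifiopye.
Attach definiteness indefinite -pa → wifiopyepa.
Attach number plural -iw → wifiopyepaiw.
Apply vowel harmony: wifiopyepaiw → wifiepyepeiw.
Apply epenthesis: wifiepyepeiw → wifiepoyepeiw.

wifiepoyepeiw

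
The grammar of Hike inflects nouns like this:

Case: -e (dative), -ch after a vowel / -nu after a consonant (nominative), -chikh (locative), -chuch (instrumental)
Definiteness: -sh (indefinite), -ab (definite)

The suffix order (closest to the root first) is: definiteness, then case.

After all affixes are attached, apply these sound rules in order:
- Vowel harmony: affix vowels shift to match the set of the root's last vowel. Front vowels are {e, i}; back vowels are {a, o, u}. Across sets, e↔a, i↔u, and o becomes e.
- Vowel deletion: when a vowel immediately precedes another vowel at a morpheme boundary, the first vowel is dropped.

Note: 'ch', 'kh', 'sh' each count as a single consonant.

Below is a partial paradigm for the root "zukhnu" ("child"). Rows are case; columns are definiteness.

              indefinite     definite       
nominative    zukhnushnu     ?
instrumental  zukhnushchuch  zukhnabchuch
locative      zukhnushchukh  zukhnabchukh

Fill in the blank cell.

Attach definiteness definite -ab → zukhnuab.
Attach case nominative -nu (after consonant 'b') → zukhnuabnu.
Vowel harmony: no change.
Apply vowel deletion: zukhnuabnu → zukhnabnu.

zukhnabnu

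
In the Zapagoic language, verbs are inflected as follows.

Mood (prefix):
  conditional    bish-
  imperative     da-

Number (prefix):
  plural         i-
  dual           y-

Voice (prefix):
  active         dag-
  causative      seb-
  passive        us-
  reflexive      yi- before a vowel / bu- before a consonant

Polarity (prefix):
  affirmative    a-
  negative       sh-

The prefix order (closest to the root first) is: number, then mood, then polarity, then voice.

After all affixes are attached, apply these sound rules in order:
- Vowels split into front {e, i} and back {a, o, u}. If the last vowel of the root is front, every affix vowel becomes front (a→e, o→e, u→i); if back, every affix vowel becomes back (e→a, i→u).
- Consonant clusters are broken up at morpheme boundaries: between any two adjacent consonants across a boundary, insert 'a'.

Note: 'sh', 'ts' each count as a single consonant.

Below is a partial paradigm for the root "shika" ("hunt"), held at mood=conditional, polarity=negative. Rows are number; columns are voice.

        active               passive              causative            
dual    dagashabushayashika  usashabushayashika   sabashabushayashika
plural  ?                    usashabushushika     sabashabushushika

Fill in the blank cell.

dagashabushushika

Attach number plural i- → ishika.
Attach mood conditional bish- → bishishika.
Attach polarity negative sh- → shbishishika.
Attach voice active dag- → dagshbishishika.
Apply vowel harmony: dagshbishishika → dagshbushushika.
Apply epenthesis: dagshbushushika → dagashabushushika.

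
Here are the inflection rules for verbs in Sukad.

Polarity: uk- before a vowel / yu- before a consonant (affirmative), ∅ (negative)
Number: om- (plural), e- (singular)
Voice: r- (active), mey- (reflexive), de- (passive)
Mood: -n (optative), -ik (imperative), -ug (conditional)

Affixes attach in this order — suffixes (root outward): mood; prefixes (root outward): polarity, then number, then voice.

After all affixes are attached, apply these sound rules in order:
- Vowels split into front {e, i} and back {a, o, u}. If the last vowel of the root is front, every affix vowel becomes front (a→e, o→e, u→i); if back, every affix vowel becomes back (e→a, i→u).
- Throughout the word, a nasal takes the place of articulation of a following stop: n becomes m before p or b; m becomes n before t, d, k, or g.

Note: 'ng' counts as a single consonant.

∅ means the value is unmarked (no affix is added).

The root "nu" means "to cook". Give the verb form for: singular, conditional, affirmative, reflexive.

Attach polarity affirmative yu- (before consonant 'n') → yunu.
Attach number singular e- → eyunu.
Attach voice reflexive mey- → meyeyunu.
Attach mood conditional -ug → meyeyunuug.
Apply vowel harmony: meyeyunuug → mayayunuug.
Nasal assimilation: no change.

mayayunuug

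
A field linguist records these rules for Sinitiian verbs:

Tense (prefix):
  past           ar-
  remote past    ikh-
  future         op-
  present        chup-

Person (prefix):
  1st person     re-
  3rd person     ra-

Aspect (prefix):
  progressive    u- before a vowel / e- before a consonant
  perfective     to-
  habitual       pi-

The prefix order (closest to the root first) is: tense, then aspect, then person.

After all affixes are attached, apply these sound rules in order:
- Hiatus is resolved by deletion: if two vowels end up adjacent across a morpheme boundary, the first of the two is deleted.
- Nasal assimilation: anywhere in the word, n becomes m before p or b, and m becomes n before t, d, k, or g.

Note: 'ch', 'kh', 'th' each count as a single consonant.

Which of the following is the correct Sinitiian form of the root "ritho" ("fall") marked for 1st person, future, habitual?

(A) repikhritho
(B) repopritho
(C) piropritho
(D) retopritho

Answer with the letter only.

B

Attach tense future op- → opritho.
Attach aspect habitual pi- → piopritho.
Attach person 1st person re- → repiopritho.
Apply vowel deletion: repiopritho → repopritho.
Nasal assimilation: no change.
So the correct form is repopritho, option (B).
(C) piropritho is wrong: it has the affixes in the wrong order.
(A) repikhritho is wrong: it uses remote past instead of future for tense.
(D) retopritho is wrong: it uses perfective instead of habitual for aspect.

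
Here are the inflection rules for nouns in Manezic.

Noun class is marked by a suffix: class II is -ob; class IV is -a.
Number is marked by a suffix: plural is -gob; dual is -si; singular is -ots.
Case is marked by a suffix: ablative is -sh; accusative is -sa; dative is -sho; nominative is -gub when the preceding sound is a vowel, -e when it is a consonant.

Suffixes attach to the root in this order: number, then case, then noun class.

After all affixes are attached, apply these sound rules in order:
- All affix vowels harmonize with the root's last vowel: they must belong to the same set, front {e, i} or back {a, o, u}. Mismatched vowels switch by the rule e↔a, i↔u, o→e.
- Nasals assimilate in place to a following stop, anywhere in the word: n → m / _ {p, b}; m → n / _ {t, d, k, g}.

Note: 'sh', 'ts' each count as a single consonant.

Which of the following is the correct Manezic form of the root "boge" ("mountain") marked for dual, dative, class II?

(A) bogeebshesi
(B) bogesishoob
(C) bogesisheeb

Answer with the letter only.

C

Attach number dual -si → bogesi.
Attach case dative -sho → bogesisho.
Attach noun class class II -ob → bogesishoob.
Apply vowel harmony: bogesishoob → bogesisheeb.
Nasal assimilation: no change.
So the correct form is bogesisheeb, option (C).
(B) bogesishoob is wrong: it fails to apply the sound rule(s).
(A) bogeebshesi is wrong: it has the affixes in the wrong order.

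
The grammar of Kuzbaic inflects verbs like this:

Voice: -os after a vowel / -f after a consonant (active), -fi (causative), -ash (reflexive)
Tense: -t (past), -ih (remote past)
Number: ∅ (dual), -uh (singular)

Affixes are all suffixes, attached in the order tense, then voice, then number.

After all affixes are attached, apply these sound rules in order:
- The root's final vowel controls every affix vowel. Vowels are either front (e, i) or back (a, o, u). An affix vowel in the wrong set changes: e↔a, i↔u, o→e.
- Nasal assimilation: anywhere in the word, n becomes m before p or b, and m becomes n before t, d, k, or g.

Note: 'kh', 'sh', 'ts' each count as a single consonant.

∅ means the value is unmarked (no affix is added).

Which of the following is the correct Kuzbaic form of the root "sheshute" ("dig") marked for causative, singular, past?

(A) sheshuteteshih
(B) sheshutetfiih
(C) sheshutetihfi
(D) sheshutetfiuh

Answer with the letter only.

B

Attach tense past -t → sheshutet.
Attach voice causative -fi → sheshutetfi.
Attach number singular -uh → sheshutetfiuh.
Apply vowel harmony: sheshutetfiuh → sheshutetfiih.
Nasal assimilation: no change.
So the correct form is sheshutetfiih, option (B).
(D) sheshutetfiuh is wrong: it fails to apply the sound rule(s).
(A) sheshuteteshih is wrong: it uses reflexive instead of causative for voice.
(C) sheshutetihfi is wrong: it has the affixes in the wrong order.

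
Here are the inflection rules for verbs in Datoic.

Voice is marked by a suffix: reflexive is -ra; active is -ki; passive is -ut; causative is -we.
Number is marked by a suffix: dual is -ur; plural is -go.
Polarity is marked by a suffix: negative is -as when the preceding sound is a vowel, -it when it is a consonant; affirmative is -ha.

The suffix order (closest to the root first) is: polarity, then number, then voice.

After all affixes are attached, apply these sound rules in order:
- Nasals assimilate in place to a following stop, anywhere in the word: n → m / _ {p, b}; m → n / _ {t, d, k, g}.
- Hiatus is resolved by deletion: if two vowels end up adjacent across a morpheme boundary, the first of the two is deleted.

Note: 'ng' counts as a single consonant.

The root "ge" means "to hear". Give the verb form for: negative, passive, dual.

gasurut

Attach polarity negative -as (after vowel 'e') → geas.
Attach number dual -ur → geasur.
Attach voice passive -ut → geasurut.
Nasal assimilation: no change.
Apply vowel deletion: geasurut → gasurut.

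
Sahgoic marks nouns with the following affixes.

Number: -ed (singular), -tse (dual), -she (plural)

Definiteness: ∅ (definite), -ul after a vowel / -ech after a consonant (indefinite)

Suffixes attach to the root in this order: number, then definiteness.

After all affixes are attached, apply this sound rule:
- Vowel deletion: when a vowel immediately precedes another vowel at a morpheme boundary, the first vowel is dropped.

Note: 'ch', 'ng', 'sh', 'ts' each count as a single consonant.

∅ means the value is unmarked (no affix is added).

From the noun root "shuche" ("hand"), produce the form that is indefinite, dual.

shuchetsul

Attach number dual -tse → shuchetse.
Attach definiteness indefinite -ul (after vowel 'e') → shuchetseul.
Apply vowel deletion: shuchetseul → shuchetsul.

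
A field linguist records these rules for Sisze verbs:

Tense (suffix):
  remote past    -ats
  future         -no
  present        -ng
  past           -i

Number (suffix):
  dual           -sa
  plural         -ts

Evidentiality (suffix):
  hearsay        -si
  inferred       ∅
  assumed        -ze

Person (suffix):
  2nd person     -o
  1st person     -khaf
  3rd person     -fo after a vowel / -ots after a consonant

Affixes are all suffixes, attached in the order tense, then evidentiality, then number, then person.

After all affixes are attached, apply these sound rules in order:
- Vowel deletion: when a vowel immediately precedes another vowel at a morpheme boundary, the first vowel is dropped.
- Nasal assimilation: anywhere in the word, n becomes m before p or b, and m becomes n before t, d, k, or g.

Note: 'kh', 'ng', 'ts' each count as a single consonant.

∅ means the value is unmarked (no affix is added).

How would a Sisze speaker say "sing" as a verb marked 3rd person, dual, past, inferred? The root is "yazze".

yazzisafo

Attach tense past -i → yazzei.
evidentiality = inferred: zero marking, form stays yazzei.
Attach number dual -sa → yazzeisa.
Attach person 3rd person -fo (after vowel 'a') → yazzeisafo.
Apply vowel deletion: yazzeisafo → yazzisafo.
Nasal assimilation: no change.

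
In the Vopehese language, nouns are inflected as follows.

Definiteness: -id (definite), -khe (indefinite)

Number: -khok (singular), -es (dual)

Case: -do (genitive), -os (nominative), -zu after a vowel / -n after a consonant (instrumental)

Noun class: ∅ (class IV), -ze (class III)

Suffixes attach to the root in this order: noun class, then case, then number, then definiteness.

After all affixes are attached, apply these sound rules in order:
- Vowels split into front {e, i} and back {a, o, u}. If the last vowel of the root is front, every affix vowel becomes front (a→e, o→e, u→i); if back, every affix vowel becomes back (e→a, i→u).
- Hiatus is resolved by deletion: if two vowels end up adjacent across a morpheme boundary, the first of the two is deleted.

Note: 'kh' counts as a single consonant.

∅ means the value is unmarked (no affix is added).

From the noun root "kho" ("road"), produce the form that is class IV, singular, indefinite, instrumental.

khozukhokkha

noun class = class IV: zero marking, form stays kho.
Attach case instrumental -zu (after vowel 'o') → khozu.
Attach number singular -khok → khozukhok.
Attach definiteness indefinite -khe → khozukhokkhe.
Apply vowel harmony: khozukhokkhe → khozukhokkha.
Vowel deletion: no change.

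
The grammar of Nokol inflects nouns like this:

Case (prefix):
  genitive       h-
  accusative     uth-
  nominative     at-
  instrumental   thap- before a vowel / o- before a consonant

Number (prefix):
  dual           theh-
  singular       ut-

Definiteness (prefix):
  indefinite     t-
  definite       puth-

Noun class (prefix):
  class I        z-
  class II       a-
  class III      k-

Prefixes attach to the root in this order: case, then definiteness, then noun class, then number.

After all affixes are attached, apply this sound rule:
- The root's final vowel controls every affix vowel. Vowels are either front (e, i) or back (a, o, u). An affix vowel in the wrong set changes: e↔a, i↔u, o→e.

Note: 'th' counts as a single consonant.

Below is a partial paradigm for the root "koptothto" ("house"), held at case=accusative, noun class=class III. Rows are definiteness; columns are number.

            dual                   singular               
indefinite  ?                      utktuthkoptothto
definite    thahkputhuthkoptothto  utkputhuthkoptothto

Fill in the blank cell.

thahktuthkoptothto

Attach case accusative uth- → uthkoptothto.
Attach definiteness indefinite t- → tuthkoptothto.
Attach noun class class III k- → ktuthkoptothto.
Attach number dual theh- → thehktuthkoptothto.
Apply vowel harmony: thehktuthkoptothto → thahktuthkoptothto.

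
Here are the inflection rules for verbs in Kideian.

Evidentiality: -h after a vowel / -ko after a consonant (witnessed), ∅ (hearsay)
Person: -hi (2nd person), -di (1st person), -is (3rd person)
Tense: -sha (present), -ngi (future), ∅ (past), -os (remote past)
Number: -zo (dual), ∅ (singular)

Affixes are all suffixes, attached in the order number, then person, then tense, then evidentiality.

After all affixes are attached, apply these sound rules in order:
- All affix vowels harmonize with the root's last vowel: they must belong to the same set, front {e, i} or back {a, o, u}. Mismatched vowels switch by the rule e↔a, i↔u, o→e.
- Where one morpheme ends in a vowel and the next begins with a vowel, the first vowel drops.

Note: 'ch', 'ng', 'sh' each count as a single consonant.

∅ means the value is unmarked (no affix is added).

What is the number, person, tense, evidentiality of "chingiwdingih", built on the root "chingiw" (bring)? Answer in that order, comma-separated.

singular, 1st person, future, witnessed

Segment: chingiw-di-ngi-h.
number: ∅ → singular.
person: -di → 1st person.
tense: -ngi → future.
evidentiality: -h/ko → witnessed.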